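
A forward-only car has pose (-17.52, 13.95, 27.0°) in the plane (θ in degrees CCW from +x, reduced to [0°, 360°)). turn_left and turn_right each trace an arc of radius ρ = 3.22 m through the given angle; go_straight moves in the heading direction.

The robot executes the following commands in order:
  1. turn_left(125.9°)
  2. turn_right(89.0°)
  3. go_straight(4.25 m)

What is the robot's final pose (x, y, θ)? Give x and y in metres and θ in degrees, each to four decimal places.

(-17.0700, 27.7852, 63.9000°)

set_pose: (x, y, θ) = (-17.5200, 13.9500, 27.0000°), ρ = 3.22
turn_left(125.9°): centre at ρ to the left, rotate +125.9° → (-17.5150, 19.6855, 152.9000°)
turn_right(89.0°): centre at ρ to the right, rotate −89.0° → (-18.9398, 23.9686, 63.9000°)
go_straight(4.25): x += 4.25·cos θ, y += 4.25·sin θ → (-17.0700, 27.7852, 63.9000°)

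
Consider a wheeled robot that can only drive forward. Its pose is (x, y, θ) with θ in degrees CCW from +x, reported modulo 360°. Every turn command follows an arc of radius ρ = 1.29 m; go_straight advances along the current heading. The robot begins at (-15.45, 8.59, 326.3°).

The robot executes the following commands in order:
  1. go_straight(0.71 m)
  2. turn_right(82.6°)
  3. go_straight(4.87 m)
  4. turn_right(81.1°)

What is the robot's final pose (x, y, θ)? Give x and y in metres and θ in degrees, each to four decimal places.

set_pose: (x, y, θ) = (-15.4500, 8.5900, 326.3000°), ρ = 1.29
go_straight(0.71): x += 0.71·cos θ, y += 0.71·sin θ → (-14.8593, 8.1961, 326.3000°)
turn_right(82.6°): centre at ρ to the right, rotate −82.6° → (-14.4186, 6.5513, 243.7000°)
go_straight(4.87): x += 4.87·cos θ, y += 4.87·sin θ → (-16.5764, 2.1854, 243.7000°)
turn_right(81.1°): centre at ρ to the right, rotate −81.1° → (-18.1186, 1.5260, 162.6000°)

(-18.1186, 1.5260, 162.6000°)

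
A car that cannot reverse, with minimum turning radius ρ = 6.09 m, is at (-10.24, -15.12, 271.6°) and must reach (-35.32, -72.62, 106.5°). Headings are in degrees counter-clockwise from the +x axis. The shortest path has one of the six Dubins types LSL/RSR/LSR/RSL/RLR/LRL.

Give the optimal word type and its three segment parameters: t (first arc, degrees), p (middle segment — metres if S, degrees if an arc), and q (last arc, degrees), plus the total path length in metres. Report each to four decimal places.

Let ψ = atan2(Δy, Δx) = atan2(-57.50, -25.08) = -113.5656° be the start→goal bearing.
Normalize: d = |goal − start| / ρ = 62.731622/6.09 = 10.300759, α = (θ_start − ψ) mod 360° = 25.1656° = 0.439222 rad, β = (θ_goal − ψ) mod 360° = 220.0656° = 3.840869 rad.
Common terms: sin α = 0.425236, cos α = 0.905083, sin β = -0.643664, cos β = -0.765308, cos(α−β) = -0.966376, d² = 106.105635. Work in radians in the unit-radius frame; every candidate has L = ρ·(t + p + q).
LSL: p² = 2 + d² − 2cos(α−β) + 2d(sin α − sin β) = 132.059339; p = √p² = 11.491707; φ = atan2(cos β − cos α, d + sin α − sin β) = -0.145873 rad; t = (φ − α) mod 2π = 5.698090 rad, q = (β − φ) mod 2π = 3.986742 rad → L = 6.09·(5.698090 + 11.491707 + 3.986742) = 6.09·21.176539 = 128.965125 m
RSR: p² = 2 + d² − 2cos(α−β) + 2d(sin β − sin α) = 88.017436; p = √p² = 9.381761; φ = atan2(cos α − cos β, d − sin α + sin β) = 0.179001 rad; t = (α − φ) mod 2π = 0.260221 rad, q = (φ − β) mod 2π = 2.621317 rad → L = 6.09·(0.260221 + 9.381761 + 2.621317) = 6.09·12.263299 = 74.683493 m
LSR: p² = d² − 2 + 2cos(α−β) + 2d(sin α + sin β) = 97.672927; p = √p² = 9.882961; φ = atan2(−cos α − cos β, d + sin α + sin β) − atan2(−2, p) = 0.185809 rad; t = (φ − α) mod 2π = 6.029773 rad, q = (φ − β) mod 2π = 2.628126 rad → L = 6.09·(6.029773 + 9.882961 + 2.628126) = 6.09·18.540860 = 112.913838 m
RSL: p² = d² − 2 + 2cos(α−β) − 2d(sin α + sin β) = 106.672839; p = √p² = 10.328254; φ = atan2(cos α + cos β, d − sin α − sin β) − atan2(2, p) = -0.177989 rad; t = (α − φ) mod 2π = 0.617212 rad, q = (β − φ) mod 2π = 4.018858 rad → L = 6.09·(0.617212 + 10.328254 + 4.018858) = 6.09·14.964324 = 91.132734 m
RLR: c = (6 − d² + 2cos(α−β) + 2d(sin α − sin β))/8 = -10.002179, |c| > 1 → infeasible
LRL: c = (6 − d² + 2cos(α−β) − 2d(sin α − sin β))/8 = -15.507417, |c| > 1 → infeasible
Shortest: RSR with L = 74.683493 m ≈ 74.6835 m
Convert RSR to answer units (arcs ×180/π): t = 0.260221·180/π = 14.9096°, p = ρ·p = 6.09·9.381761 = 57.1349 m, q = 2.621317·180/π = 150.1904°, L = 74.6835 m.

RSR: t = 14.9096°, p = 57.1349 m, q = 150.1904°, L = 74.6835 m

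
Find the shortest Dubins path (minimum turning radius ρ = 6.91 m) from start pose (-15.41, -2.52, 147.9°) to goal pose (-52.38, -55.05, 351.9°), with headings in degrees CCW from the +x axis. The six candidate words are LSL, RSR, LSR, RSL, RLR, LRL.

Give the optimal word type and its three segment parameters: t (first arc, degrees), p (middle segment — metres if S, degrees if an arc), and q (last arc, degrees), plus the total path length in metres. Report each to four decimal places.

Let ψ = atan2(Δy, Δx) = atan2(-52.53, -36.97) = -125.1374° be the start→goal bearing.
Normalize: d = |goal − start| / ρ = 64.235363/6.91 = 9.296000, α = (θ_start − ψ) mod 360° = 273.0374° = 4.765402 rad, β = (θ_goal − ψ) mod 360° = 117.0374° = 2.042689 rad.
Common terms: sin α = -0.998595, cos α = 0.052988, sin β = 0.890710, cos β = -0.454573, cos(α−β) = -0.913545, d² = 86.415623. Work in radians in the unit-radius frame; every candidate has L = ρ·(t + p + q).
LSL: p² = 2 + d² − 2cos(α−β) + 2d(sin α − sin β) = 55.116757; p = √p² = 7.424066; φ = atan2(cos β − cos α, d + sin α − sin β) = -0.068420 rad; t = (φ − α) mod 2π = 1.449363 rad, q = (β − φ) mod 2π = 2.111109 rad → L = 6.91·(1.449363 + 7.424066 + 2.111109) = 6.91·10.984538 = 75.903156 m
RSR: p² = 2 + d² − 2cos(α−β) + 2d(sin β − sin α) = 125.368671; p = √p² = 11.196815; φ = atan2(cos α − cos β, d − sin α + sin β) = 0.045346 rad; t = (α − φ) mod 2π = 4.720056 rad, q = (φ − β) mod 2π = 4.285843 rad → L = 6.91·(4.720056 + 11.196815 + 4.285843) = 6.91·20.202714 = 139.600755 m
LSR: p² = d² − 2 + 2cos(α−β) + 2d(sin α + sin β) = 80.582726; p = √p² = 8.976788; φ = atan2(−cos α − cos β, d + sin α + sin β) − atan2(−2, p) = 0.262896 rad; t = (φ − α) mod 2π = 1.780679 rad, q = (φ − β) mod 2π = 4.503392 rad → L = 6.91·(1.780679 + 8.976788 + 4.503392) = 6.91·15.260859 = 105.452537 m
RSL: p² = d² − 2 + 2cos(α−β) − 2d(sin α + sin β) = 84.594338; p = √p² = 9.197518; φ = atan2(cos α + cos β, d − sin α − sin β) − atan2(2, p) = -0.256795 rad; t = (α − φ) mod 2π = 5.022197 rad, q = (β − φ) mod 2π = 2.299483 rad → L = 6.91·(5.022197 + 9.197518 + 2.299483) = 6.91·16.519198 = 114.147662 m
RLR: c = (6 − d² + 2cos(α−β) + 2d(sin α − sin β))/8 = -14.671084, |c| > 1 → infeasible
LRL: c = (6 − d² + 2cos(α−β) − 2d(sin α − sin β))/8 = -5.889595, |c| > 1 → infeasible
Shortest: LSL with L = 75.903156 m ≈ 75.9032 m
Convert LSL to answer units (arcs ×180/π): t = 1.449363·180/π = 83.0424°, p = ρ·p = 6.91·7.424066 = 51.3003 m, q = 2.111109·180/π = 120.9576°, L = 75.9032 m.

LSL: t = 83.0424°, p = 51.3003 m, q = 120.9576°, L = 75.9032 m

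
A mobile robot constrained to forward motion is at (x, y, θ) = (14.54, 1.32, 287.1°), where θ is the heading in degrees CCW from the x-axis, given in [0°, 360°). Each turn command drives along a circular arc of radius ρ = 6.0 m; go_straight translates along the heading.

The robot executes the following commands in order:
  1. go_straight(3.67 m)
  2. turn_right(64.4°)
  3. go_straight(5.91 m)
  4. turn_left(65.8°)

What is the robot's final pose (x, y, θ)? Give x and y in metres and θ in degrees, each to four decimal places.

set_pose: (x, y, θ) = (14.5400, 1.3200, 287.1000°), ρ = 6.0
go_straight(3.67): x += 3.67·cos θ, y += 3.67·sin θ → (15.6191, -2.1878, 287.1000°)
turn_right(64.4°): centre at ρ to the right, rotate −64.4° → (13.9533, -8.3615, 222.7000°)
go_straight(5.91): x += 5.91·cos θ, y += 5.91·sin θ → (9.6100, -12.3694, 222.7000°)
turn_left(65.8°): centre at ρ to the left, rotate +65.8° → (7.9890, -18.6827, 288.5000°)

(7.9890, -18.6827, 288.5000°)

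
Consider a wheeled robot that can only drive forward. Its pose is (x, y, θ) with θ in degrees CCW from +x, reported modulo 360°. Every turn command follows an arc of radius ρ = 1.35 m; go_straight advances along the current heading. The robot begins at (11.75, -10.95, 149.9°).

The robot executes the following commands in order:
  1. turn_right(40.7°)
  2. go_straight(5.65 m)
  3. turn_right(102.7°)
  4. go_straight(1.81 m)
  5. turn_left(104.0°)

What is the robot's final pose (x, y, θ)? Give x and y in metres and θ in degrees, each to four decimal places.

(13.3262, -1.0860, 110.5000°)

set_pose: (x, y, θ) = (11.7500, -10.9500, 149.9000°), ρ = 1.35
turn_right(40.7°): centre at ρ to the right, rotate −40.7° → (11.1521, -10.2260, 109.2000°)
go_straight(5.65): x += 5.65·cos θ, y += 5.65·sin θ → (9.2940, -4.8903, 109.2000°)
turn_right(102.7°): centre at ρ to the right, rotate −102.7° → (10.4161, -3.1050, 6.5000°)
go_straight(1.81): x += 1.81·cos θ, y += 1.81·sin θ → (12.2145, -2.9001, 6.5000°)
turn_left(104.0°): centre at ρ to the left, rotate +104.0° → (13.3262, -1.0860, 110.5000°)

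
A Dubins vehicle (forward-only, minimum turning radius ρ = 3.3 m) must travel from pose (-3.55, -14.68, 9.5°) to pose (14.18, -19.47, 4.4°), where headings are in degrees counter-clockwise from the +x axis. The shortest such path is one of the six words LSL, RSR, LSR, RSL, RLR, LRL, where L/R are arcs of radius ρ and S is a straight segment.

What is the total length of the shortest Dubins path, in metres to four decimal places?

Let ψ = atan2(Δy, Δx) = atan2(-4.79, 17.73) = -15.1183° be the start→goal bearing.
Normalize: d = |goal − start| / ρ = 18.365647/3.3 = 5.565348, α = (θ_start − ψ) mod 360° = 24.6183° = 0.429671 rad, β = (θ_goal − ψ) mod 360° = 19.5183° = 0.340659 rad.
Common terms: sin α = 0.416571, cos α = 0.909103, sin β = 0.334108, cos β = 0.942535, cos(α−β) = 0.996041, d² = 30.973095. Work in radians in the unit-radius frame; every candidate has L = ρ·(t + p + q).
LSL: p² = 2 + d² − 2cos(α−β) + 2d(sin α − sin β) = 31.898886; p = √p² = 5.647910; φ = atan2(cos β − cos α, d + sin α − sin β) = 0.005919 rad; t = (φ − α) mod 2π = 5.859434 rad, q = (β − φ) mod 2π = 0.334739 rad → L = 3.3·(5.859434 + 5.647910 + 0.334739) = 3.3·11.842083 = 39.078875 m
RSR: p² = 2 + d² − 2cos(α−β) + 2d(sin β − sin α) = 30.063139; p = √p² = 5.482986; φ = atan2(cos α − cos β, d − sin α + sin β) = -0.006097 rad; t = (α − φ) mod 2π = 0.435768 rad, q = (φ − β) mod 2π = 5.936429 rad → L = 3.3·(0.435768 + 5.482986 + 5.936429) = 3.3·11.855183 = 39.122105 m
LSR: p² = d² − 2 + 2cos(α−β) + 2d(sin α + sin β) = 39.320760; p = √p² = 6.270627; φ = atan2(−cos α − cos β, d + sin α + sin β) − atan2(−2, p) = 0.023573 rad; t = (φ − α) mod 2π = 5.877088 rad, q = (φ − β) mod 2π = 5.966100 rad → L = 3.3·(5.877088 + 6.270627 + 5.966100) = 3.3·18.113815 = 59.775589 m
RSL: p² = d² − 2 + 2cos(α−β) − 2d(sin α + sin β) = 22.609593; p = √p² = 4.754955; φ = atan2(cos α + cos β, d − sin α − sin β) − atan2(2, p) = -0.031004 rad; t = (α − φ) mod 2π = 0.460675 rad, q = (β − φ) mod 2π = 0.371663 rad → L = 3.3·(0.460675 + 4.754955 + 0.371663) = 3.3·5.587293 = 18.438066 m
RLR: c = (6 − d² + 2cos(α−β) + 2d(sin α − sin β))/8 = -2.757892, |c| > 1 → infeasible
LRL: c = (6 − d² + 2cos(α−β) − 2d(sin α − sin β))/8 = -2.987361, |c| > 1 → infeasible
Shortest: RSL with L = 18.438066 m ≈ 18.4381 m

18.4381 m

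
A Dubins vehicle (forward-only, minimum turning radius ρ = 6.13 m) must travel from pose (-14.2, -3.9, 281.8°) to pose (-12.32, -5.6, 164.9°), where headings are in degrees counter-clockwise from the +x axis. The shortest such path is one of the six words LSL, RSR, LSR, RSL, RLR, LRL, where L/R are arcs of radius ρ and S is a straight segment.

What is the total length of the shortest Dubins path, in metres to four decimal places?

39.6790 m

Let ψ = atan2(Δy, Δx) = atan2(-1.70, 1.88) = -42.1216° be the start→goal bearing.
Normalize: d = |goal − start| / ρ = 2.534640/6.13 = 0.413481, α = (θ_start − ψ) mod 360° = 323.9216° = 5.653499 rad, β = (θ_goal − ψ) mod 360° = 207.0216° = 3.613209 rad.
Common terms: sin α = -0.588891, cos α = 0.808212, sin β = -0.454327, cos β = -0.890835, cos(α−β) = -0.452435, d² = 0.170967. Work in radians in the unit-radius frame; every candidate has L = ρ·(t + p + q).
LSL: p² = 2 + d² − 2cos(α−β) + 2d(sin α − sin β) = 2.964556; p = √p² = 1.721789; φ = atan2(cos β − cos α, d + sin α − sin β) = -1.408087 rad; t = (φ − α) mod 2π = 5.504785 rad, q = (β − φ) mod 2π = 5.021296 rad → L = 6.13·(5.504785 + 1.721789 + 5.021296) = 6.13·12.247869 = 75.079440 m
RSR: p² = 2 + d² − 2cos(α−β) + 2d(sin β − sin α) = 3.187116; p = √p² = 1.785250; φ = atan2(cos α − cos β, d − sin α + sin β) = 1.258772 rad; t = (α − φ) mod 2π = 4.394727 rad, q = (φ − β) mod 2π = 3.928749 rad → L = 6.13·(4.394727 + 1.785250 + 3.928749) = 6.13·10.108725 = 61.966483 m
LSR: p² = d² − 2 + 2cos(α−β) + 2d(sin α + sin β) = -3.596605 < 0 → infeasible
RSL: p² = d² − 2 + 2cos(α−β) − 2d(sin α + sin β) = -1.871200 < 0 → infeasible
RLR: c = (6 − d² + 2cos(α−β) + 2d(sin α − sin β))/8 = 0.601611; p = 2π − arccos c = 5.357905 rad; φ = atan2(cos α − cos β, d − sin α + sin β) = 1.258772 rad; t = (α − φ + p/2) mod 2π = 0.790494 rad, q = (α − β − t + p) mod 2π = 0.324516 rad → L = 6.13·(0.790494 + 5.357905 + 0.324516) = 6.13·6.472914 = 39.678963 m
LRL: c = (6 − d² + 2cos(α−β) − 2d(sin α − sin β))/8 = 0.629430; p = 2π − arccos c = 5.393209 rad; φ = atan2(cos β − cos α, d + sin α − sin β) = -1.408087 rad; t = (φ − α + p/2) mod 2π = 1.918204 rad, q = (β − α − t + p) mod 2π = 1.434715 rad → L = 6.13·(1.918204 + 5.393209 + 1.434715) = 6.13·8.746128 = 53.613765 m
Shortest: RLR with L = 39.678963 m ≈ 39.6790 m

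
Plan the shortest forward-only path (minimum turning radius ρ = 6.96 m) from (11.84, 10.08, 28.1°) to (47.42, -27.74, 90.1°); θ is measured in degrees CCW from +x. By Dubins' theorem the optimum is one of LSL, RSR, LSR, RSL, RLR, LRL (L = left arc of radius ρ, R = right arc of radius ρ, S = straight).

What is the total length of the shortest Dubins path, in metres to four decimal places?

Let ψ = atan2(Δy, Δx) = atan2(-37.82, 35.58) = -46.7480° be the start→goal bearing.
Normalize: d = |goal − start| / ρ = 51.925801/6.96 = 7.460604, α = (θ_start − ψ) mod 360° = 74.8480° = 1.306344 rad, β = (θ_goal − ψ) mod 360° = 136.8480° = 2.388448 rad.
Common terms: sin α = 0.965236, cos α = 0.261381, sin β = 0.683936, cos β = -0.729542, cos(α−β) = 0.469472, d² = 55.660606. Work in radians in the unit-radius frame; every candidate has L = ρ·(t + p + q).
LSL: p² = 2 + d² − 2cos(α−β) + 2d(sin α − sin β) = 60.918991; p = √p² = 7.805062; φ = atan2(cos β − cos α, d + sin α − sin β) = -0.127303 rad; t = (φ − α) mod 2π = 4.849539 rad, q = (β − φ) mod 2π = 2.515751 rad → L = 6.96·(4.849539 + 7.805062 + 2.515751) = 6.96·15.170351 = 105.585645 m
RSR: p² = 2 + d² − 2cos(α−β) + 2d(sin β − sin α) = 52.524334; p = √p² = 7.247367; φ = atan2(cos α − cos β, d − sin α + sin β) = 0.137158 rad; t = (α − φ) mod 2π = 1.169186 rad, q = (φ − β) mod 2π = 4.031896 rad → L = 6.96·(1.169186 + 7.247367 + 4.031896) = 6.96·12.448449 = 86.641202 m
LSR: p² = d² − 2 + 2cos(α−β) + 2d(sin α + sin β) = 79.207186; p = √p² = 8.899842; φ = atan2(−cos α − cos β, d + sin α + sin β) − atan2(−2, p) = 0.272397 rad; t = (φ − α) mod 2π = 5.249238 rad, q = (φ − β) mod 2π = 4.167134 rad → L = 6.96·(5.249238 + 8.899842 + 4.167134) = 6.96·18.316214 = 127.480850 m
RSL: p² = d² − 2 + 2cos(α−β) − 2d(sin α + sin β) = 29.991911; p = √p² = 5.476487; φ = atan2(cos α + cos β, d − sin α − sin β) − atan2(2, p) = -0.430534 rad; t = (α − φ) mod 2π = 1.736878 rad, q = (β − φ) mod 2π = 2.818982 rad → L = 6.96·(1.736878 + 5.476487 + 2.818982) = 6.96·10.032348 = 69.825140 m
RLR: c = (6 − d² + 2cos(α−β) + 2d(sin α − sin β))/8 = -5.565542, |c| > 1 → infeasible
LRL: c = (6 − d² + 2cos(α−β) − 2d(sin α − sin β))/8 = -6.614874, |c| > 1 → infeasible
Shortest: RSL with L = 69.825140 m ≈ 69.8251 m

69.8251 m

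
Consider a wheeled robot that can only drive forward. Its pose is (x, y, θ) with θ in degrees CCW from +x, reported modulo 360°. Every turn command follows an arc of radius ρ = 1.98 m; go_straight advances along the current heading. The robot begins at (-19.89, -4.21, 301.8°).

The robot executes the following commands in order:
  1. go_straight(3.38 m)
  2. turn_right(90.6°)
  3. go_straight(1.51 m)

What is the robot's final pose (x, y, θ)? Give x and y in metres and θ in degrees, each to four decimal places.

(-20.0576, -10.6019, 211.2000°)

set_pose: (x, y, θ) = (-19.8900, -4.2100, 301.8000°), ρ = 1.98
go_straight(3.38): x += 3.38·cos θ, y += 3.38·sin θ → (-18.1089, -7.0826, 301.8000°)
turn_right(90.6°): centre at ρ to the right, rotate −90.6° → (-18.7660, -9.8196, 211.2000°)
go_straight(1.51): x += 1.51·cos θ, y += 1.51·sin θ → (-20.0576, -10.6019, 211.2000°)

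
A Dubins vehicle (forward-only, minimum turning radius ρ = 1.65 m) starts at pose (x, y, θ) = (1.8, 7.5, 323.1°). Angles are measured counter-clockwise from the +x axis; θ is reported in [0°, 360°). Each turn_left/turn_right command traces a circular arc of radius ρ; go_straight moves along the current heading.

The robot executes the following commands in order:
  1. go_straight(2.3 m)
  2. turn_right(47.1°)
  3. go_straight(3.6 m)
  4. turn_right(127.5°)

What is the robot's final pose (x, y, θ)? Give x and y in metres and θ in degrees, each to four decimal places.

(2.1628, -0.1876, 148.5000°)

set_pose: (x, y, θ) = (1.8000, 7.5000, 323.1000°), ρ = 1.65
go_straight(2.3): x += 2.3·cos θ, y += 2.3·sin θ → (3.6393, 6.1190, 323.1000°)
turn_right(47.1°): centre at ρ to the right, rotate −47.1° → (4.2895, 4.9720, 276.0000°)
go_straight(3.6): x += 3.6·cos θ, y += 3.6·sin θ → (4.6658, 1.3917, 276.0000°)
turn_right(127.5°): centre at ρ to the right, rotate −127.5° → (2.1628, -0.1876, 148.5000°)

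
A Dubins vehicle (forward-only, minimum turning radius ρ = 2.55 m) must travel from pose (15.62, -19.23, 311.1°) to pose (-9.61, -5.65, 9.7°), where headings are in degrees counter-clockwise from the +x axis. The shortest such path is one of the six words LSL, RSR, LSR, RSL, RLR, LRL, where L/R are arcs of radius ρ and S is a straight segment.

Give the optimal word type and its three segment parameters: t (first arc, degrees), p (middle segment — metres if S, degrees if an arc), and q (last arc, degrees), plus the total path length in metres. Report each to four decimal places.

Let ψ = atan2(Δy, Δx) = atan2(13.58, -25.23) = 151.7087° be the start→goal bearing.
Normalize: d = |goal − start| / ρ = 28.652562/2.55 = 11.236299, α = (θ_start − ψ) mod 360° = 159.3913° = 2.781903 rad, β = (θ_goal − ψ) mod 360° = 217.9913° = 3.804665 rad.
Common terms: sin α = 0.351984, cos α = -0.936006, sin β = -0.615541, cos β = -0.788104, cos(α−β) = 0.521010, d² = 126.254410. Work in radians in the unit-radius frame; every candidate has L = ρ·(t + p + q).
LSL: p² = 2 + d² − 2cos(α−β) + 2d(sin α − sin β) = 148.955205; p = √p² = 12.204721; φ = atan2(cos β − cos α, d + sin α − sin β) = 0.012119 rad; t = (φ − α) mod 2π = 3.513401 rad, q = (β − φ) mod 2π = 3.792547 rad → L = 2.55·(3.513401 + 12.204721 + 3.792547) = 2.55·19.510669 = 49.752206 m
RSR: p² = 2 + d² − 2cos(α−β) + 2d(sin β − sin α) = 105.469576; p = √p² = 10.269838; φ = atan2(cos α − cos β, d − sin α + sin β) = -0.014402 rad; t = (α − φ) mod 2π = 2.796305 rad, q = (φ − β) mod 2π = 2.464118 rad → L = 2.55·(2.796305 + 10.269838 + 2.464118) = 2.55·15.530261 = 39.602164 m
LSR: p² = d² − 2 + 2cos(α−β) + 2d(sin α + sin β) = 119.373612; p = √p² = 10.925823; φ = atan2(−cos α − cos β, d + sin α + sin β) − atan2(−2, p) = 0.336901 rad; t = (φ − α) mod 2π = 3.838183 rad, q = (φ − β) mod 2π = 2.815420 rad → L = 2.55·(3.838183 + 10.925823 + 2.815420) = 2.55·17.579427 = 44.827538 m
RSL: p² = d² − 2 + 2cos(α−β) − 2d(sin α + sin β) = 131.219246; p = √p² = 11.455097; φ = atan2(cos α + cos β, d − sin α − sin β) − atan2(2, p) = -0.321669 rad; t = (α − φ) mod 2π = 3.103571 rad, q = (β − φ) mod 2π = 4.126334 rad → L = 2.55·(3.103571 + 11.455097 + 4.126334) = 2.55·18.685002 = 47.646755 m
RLR: c = (6 − d² + 2cos(α−β) + 2d(sin α − sin β))/8 = -12.183697, |c| > 1 → infeasible
LRL: c = (6 − d² + 2cos(α−β) − 2d(sin α − sin β))/8 = -17.619401, |c| > 1 → infeasible
Shortest: RSR with L = 39.602164 m ≈ 39.6022 m
Convert RSR to answer units (arcs ×180/π): t = 2.796305·180/π = 160.2165°, p = ρ·p = 2.55·10.269838 = 26.1881 m, q = 2.464118·180/π = 141.1835°, L = 39.6022 m.

RSR: t = 160.2165°, p = 26.1881 m, q = 141.1835°, L = 39.6022 m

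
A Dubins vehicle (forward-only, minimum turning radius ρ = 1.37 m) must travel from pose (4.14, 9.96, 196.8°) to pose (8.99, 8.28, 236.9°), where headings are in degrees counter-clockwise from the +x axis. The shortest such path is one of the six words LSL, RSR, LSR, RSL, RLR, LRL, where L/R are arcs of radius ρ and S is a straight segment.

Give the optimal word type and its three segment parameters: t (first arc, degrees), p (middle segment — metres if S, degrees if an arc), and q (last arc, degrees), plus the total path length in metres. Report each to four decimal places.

Let ψ = atan2(Δy, Δx) = atan2(-1.68, 4.85) = -19.1057° be the start→goal bearing.
Normalize: d = |goal − start| / ρ = 5.132728/1.37 = 3.746517, α = (θ_start − ψ) mod 360° = 215.9057° = 3.768265 rad, β = (θ_goal − ψ) mod 360° = 256.0057° = 4.468142 rad.
Common terms: sin α = -0.586452, cos α = -0.809984, sin β = -0.970320, cos β = -0.241826, cos(α−β) = 0.764921, d² = 14.036390. Work in radians in the unit-radius frame; every candidate has L = ρ·(t + p + q).
LSL: p² = 2 + d² − 2cos(α−β) + 2d(sin α − sin β) = 17.382877; p = √p² = 4.169278; φ = atan2(cos β − cos α, d + sin α − sin β) = 0.136698 rad; t = (φ − α) mod 2π = 2.651618 rad, q = (β − φ) mod 2π = 4.331444 rad → L = 1.37·(2.651618 + 4.169278 + 4.331444) = 1.37·11.152340 = 15.278706 m
RSR: p² = 2 + d² − 2cos(α−β) + 2d(sin β − sin α) = 11.630217; p = √p² = 3.410310; φ = atan2(cos α − cos β, d − sin α + sin β) = -0.167380 rad; t = (α − φ) mod 2π = 3.935645 rad, q = (φ − β) mod 2π = 1.647663 rad → L = 1.37·(3.935645 + 3.410310 + 1.647663) = 1.37·8.993619 = 12.321258 m
LSR: p² = d² − 2 + 2cos(α−β) + 2d(sin α + sin β) = 1.901287; p = √p² = 1.378871; φ = atan2(−cos α − cos β, d + sin α + sin β) − atan2(−2, p) = 1.414987 rad; t = (φ − α) mod 2π = 3.929908 rad, q = (φ − β) mod 2π = 3.230031 rad → L = 1.37·(3.929908 + 1.378871 + 3.230031) = 1.37·8.538810 = 11.698170 m
RSL: p² = d² − 2 + 2cos(α−β) − 2d(sin α + sin β) = 25.231179; p = √p² = 5.023065; φ = atan2(cos α + cos β, d − sin α − sin β) − atan2(2, p) = -0.574713 rad; t = (α − φ) mod 2π = 4.342978 rad, q = (β − φ) mod 2π = 5.042855 rad → L = 1.37·(4.342978 + 5.023065 + 5.042855) = 1.37·14.408897 = 19.740188 m
RLR: c = (6 − d² + 2cos(α−β) + 2d(sin α − sin β))/8 = -0.453777; p = 2π − arccos c = 4.241390 rad; φ = atan2(cos α − cos β, d − sin α + sin β) = -0.167380 rad; t = (α − φ + p/2) mod 2π = 6.056340 rad, q = (α − β − t + p) mod 2π = 3.768358 rad → L = 1.37·(6.056340 + 4.241390 + 3.768358) = 1.37·14.066087 = 19.270540 m
LRL: c = (6 − d² + 2cos(α−β) − 2d(sin α − sin β))/8 = -1.172860, |c| > 1 → infeasible
Shortest: LSR with L = 11.698170 m ≈ 11.6982 m
Convert LSR to answer units (arcs ×180/π): t = 3.929908·180/π = 225.1671°, p = ρ·p = 1.37·1.378871 = 1.8891 m, q = 3.230031·180/π = 185.0671°, L = 11.6982 m.

LSR: t = 225.1671°, p = 1.8891 m, q = 185.0671°, L = 11.6982 m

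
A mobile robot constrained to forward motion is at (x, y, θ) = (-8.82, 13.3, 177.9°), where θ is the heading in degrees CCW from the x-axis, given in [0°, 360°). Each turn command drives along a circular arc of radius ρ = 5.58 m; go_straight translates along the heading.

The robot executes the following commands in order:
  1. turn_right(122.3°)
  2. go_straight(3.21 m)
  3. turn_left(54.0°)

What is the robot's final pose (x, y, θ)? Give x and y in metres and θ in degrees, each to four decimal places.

(-10.7536, 29.7017, 109.6000°)

set_pose: (x, y, θ) = (-8.8200, 13.3000, 177.9000°), ρ = 5.58
turn_right(122.3°): centre at ρ to the right, rotate −122.3° → (-13.2197, 22.0288, 55.6000°)
go_straight(3.21): x += 3.21·cos θ, y += 3.21·sin θ → (-11.4061, 24.6774, 55.6000°)
turn_left(54.0°): centre at ρ to the left, rotate +54.0° → (-10.7536, 29.7017, 109.6000°)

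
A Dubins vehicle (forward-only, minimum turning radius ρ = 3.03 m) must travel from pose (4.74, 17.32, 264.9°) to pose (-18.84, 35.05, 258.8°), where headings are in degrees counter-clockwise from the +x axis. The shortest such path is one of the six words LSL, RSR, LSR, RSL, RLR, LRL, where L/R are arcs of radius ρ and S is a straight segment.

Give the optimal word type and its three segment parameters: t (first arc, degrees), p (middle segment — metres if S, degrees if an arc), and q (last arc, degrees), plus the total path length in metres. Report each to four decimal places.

RSL: t = 143.1036°, p = 23.6081 m, q = 137.0036°, L = 38.4211 m

Let ψ = atan2(Δy, Δx) = atan2(17.73, -23.58) = 143.0602° be the start→goal bearing.
Normalize: d = |goal − start| / ρ = 29.502022/3.03 = 9.736641, α = (θ_start − ψ) mod 360° = 121.8398° = 2.126506 rad, β = (θ_goal − ψ) mod 360° = 115.7398° = 2.020041 rad.
Common terms: sin α = 0.849526, cos α = -0.527546, sin β = 0.900775, cos β = -0.434285, cos(α−β) = 0.994338, d² = 94.802176. Work in radians in the unit-radius frame; every candidate has L = ρ·(t + p + q).
LSL: p² = 2 + d² − 2cos(α−β) + 2d(sin α − sin β) = 93.815511; p = √p² = 9.685841; φ = atan2(cos β − cos α, d + sin α − sin β) = 0.009629 rad; t = (φ − α) mod 2π = 4.166308 rad, q = (β − φ) mod 2π = 2.010412 rad → L = 3.03·(4.166308 + 9.685841 + 2.010412) = 3.03·15.862561 = 48.063560 m
RSR: p² = 2 + d² − 2cos(α−β) + 2d(sin β − sin α) = 95.811489; p = √p² = 9.788334; φ = atan2(cos α − cos β, d − sin α + sin β) = -0.009528 rad; t = (α − φ) mod 2π = 2.136034 rad, q = (φ − β) mod 2π = 4.253617 rad → L = 3.03·(2.136034 + 9.788334 + 4.253617) = 3.03·16.177985 = 49.019294 m
LSR: p² = d² − 2 + 2cos(α−β) + 2d(sin α + sin β) = 128.874972; p = √p² = 11.352311; φ = atan2(−cos α − cos β, d + sin α + sin β) − atan2(−2, p) = 0.257924 rad; t = (φ − α) mod 2π = 4.414603 rad, q = (φ − β) mod 2π = 4.521068 rad → L = 3.03·(4.414603 + 11.352311 + 4.521068) = 3.03·20.287983 = 61.472588 m
RSL: p² = d² − 2 + 2cos(α−β) − 2d(sin α + sin β) = 60.706732; p = √p² = 7.791453; φ = atan2(cos α + cos β, d − sin α − sin β) − atan2(2, p) = -0.371124 rad; t = (α − φ) mod 2π = 2.497630 rad, q = (β − φ) mod 2π = 2.391165 rad → L = 3.03·(2.497630 + 7.791453 + 2.391165) = 3.03·12.680247 = 38.421149 m
RLR: c = (6 − d² + 2cos(α−β) + 2d(sin α − sin β))/8 = -10.976436, |c| > 1 → infeasible
LRL: c = (6 − d² + 2cos(α−β) − 2d(sin α − sin β))/8 = -10.726939, |c| > 1 → infeasible
Shortest: RSL with L = 38.421149 m ≈ 38.4211 m
Convert RSL to answer units (arcs ×180/π): t = 2.497630·180/π = 143.1036°, p = ρ·p = 3.03·7.791453 = 23.6081 m, q = 2.391165·180/π = 137.0036°, L = 38.4211 m.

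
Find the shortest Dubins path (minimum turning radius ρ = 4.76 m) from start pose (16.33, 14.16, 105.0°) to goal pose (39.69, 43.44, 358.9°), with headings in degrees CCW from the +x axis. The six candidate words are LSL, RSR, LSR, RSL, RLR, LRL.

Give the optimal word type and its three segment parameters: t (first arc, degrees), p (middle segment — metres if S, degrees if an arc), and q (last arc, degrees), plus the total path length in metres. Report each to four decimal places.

RSR: t = 53.7193°, p = 29.8492 m, q = 52.3807°, L = 38.6637 m

Let ψ = atan2(Δy, Δx) = atan2(29.28, 23.36) = 51.4166° be the start→goal bearing.
Normalize: d = |goal − start| / ρ = 37.456748/4.76 = 7.869065, α = (θ_start − ψ) mod 360° = 53.5834° = 0.935206 rad, β = (θ_goal − ψ) mod 360° = 307.4834° = 5.366597 rad.
Common terms: sin α = 0.804721, cos α = 0.593653, sin β = -0.793530, cos β = 0.608531, cos(α−β) = -0.277315, d² = 61.922181. Work in radians in the unit-radius frame; every candidate has L = ρ·(t + p + q).
LSL: p² = 2 + d² − 2cos(α−β) + 2d(sin α − sin β) = 89.630300; p = √p² = 9.467328; φ = atan2(cos β − cos α, d + sin α − sin β) = 0.001572 rad; t = (φ − α) mod 2π = 5.349551 rad, q = (β − φ) mod 2π = 5.365026 rad → L = 4.76·(5.349551 + 9.467328 + 5.365026) = 4.76·20.181904 = 96.065864 m
RSR: p² = 2 + d² − 2cos(α−β) + 2d(sin β − sin α) = 39.323320; p = √p² = 6.270831; φ = atan2(cos α − cos β, d − sin α + sin β) = -0.002373 rad; t = (α − φ) mod 2π = 0.937579 rad, q = (φ − β) mod 2π = 0.914216 rad → L = 4.76·(0.937579 + 6.270831 + 0.914216) = 4.76·8.122625 = 38.663696 m
LSR: p² = d² − 2 + 2cos(α−β) + 2d(sin α + sin β) = 59.543683; p = √p² = 7.716455; φ = atan2(−cos α − cos β, d + sin α + sin β) − atan2(−2, p) = 0.102217 rad; t = (φ − α) mod 2π = 5.450196 rad, q = (φ − β) mod 2π = 1.018805 rad → L = 4.76·(5.450196 + 7.716455 + 1.018805) = 4.76·14.185456 = 67.522771 m
RSL: p² = d² − 2 + 2cos(α−β) − 2d(sin α + sin β) = 59.191420; p = √p² = 7.693596; φ = atan2(cos α + cos β, d − sin α − sin β) − atan2(2, p) = -0.102513 rad; t = (α − φ) mod 2π = 1.037720 rad, q = (β − φ) mod 2π = 5.469111 rad → L = 4.76·(1.037720 + 7.693596 + 5.469111) = 4.76·14.200426 = 67.594029 m
RLR: c = (6 − d² + 2cos(α−β) + 2d(sin α − sin β))/8 = -3.915415, |c| > 1 → infeasible
LRL: c = (6 − d² + 2cos(α−β) − 2d(sin α − sin β))/8 = -10.203787, |c| > 1 → infeasible
Shortest: RSR with L = 38.663696 m ≈ 38.6637 m
Convert RSR to answer units (arcs ×180/π): t = 0.937579·180/π = 53.7193°, p = ρ·p = 4.76·6.270831 = 29.8492 m, q = 0.914216·180/π = 52.3807°, L = 38.6637 m.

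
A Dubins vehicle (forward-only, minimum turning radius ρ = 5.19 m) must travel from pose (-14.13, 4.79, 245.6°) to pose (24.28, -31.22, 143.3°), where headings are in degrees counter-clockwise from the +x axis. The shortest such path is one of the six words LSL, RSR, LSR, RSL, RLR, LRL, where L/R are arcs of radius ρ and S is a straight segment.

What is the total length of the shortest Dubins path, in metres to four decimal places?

Let ψ = atan2(Δy, Δx) = atan2(-36.01, 38.41) = -43.1529° be the start→goal bearing.
Normalize: d = |goal − start| / ρ = 52.650244/5.19 = 10.144556, α = (θ_start − ψ) mod 360° = 288.7529° = 5.039689 rad, β = (θ_goal − ψ) mod 360° = 186.4529° = 3.254217 rad.
Common terms: sin α = -0.946914, cos α = 0.321487, sin β = -0.112386, cos β = -0.993665, cos(α−β) = -0.213030, d² = 102.912010. Work in radians in the unit-radius frame; every candidate has L = ρ·(t + p + q).
LSL: p² = 2 + d² − 2cos(α−β) + 2d(sin α − sin β) = 88.406244; p = √p² = 9.402459; φ = atan2(cos β − cos α, d + sin α − sin β) = -0.140333 rad; t = (φ − α) mod 2π = 1.103163 rad, q = (β − φ) mod 2π = 3.394550 rad → L = 5.19·(1.103163 + 9.402459 + 3.394550) = 5.19·13.900173 = 72.141898 m
RSR: p² = 2 + d² − 2cos(α−β) + 2d(sin β − sin α) = 122.269898; p = √p² = 11.057572; φ = atan2(cos α − cos β, d − sin α + sin β) = 0.119219 rad; t = (α − φ) mod 2π = 4.920470 rad, q = (φ − β) mod 2π = 3.148188 rad → L = 5.19·(4.920470 + 11.057572 + 3.148188) = 5.19·19.126229 = 99.265129 m
LSR: p² = d² − 2 + 2cos(α−β) + 2d(sin α + sin β) = 78.993692; p = √p² = 8.887840; φ = atan2(−cos α − cos β, d + sin α + sin β) − atan2(−2, p) = 0.295191 rad; t = (φ − α) mod 2π = 1.538687 rad, q = (φ − β) mod 2π = 3.324159 rad → L = 5.19·(1.538687 + 8.887840 + 3.324159) = 5.19·13.750686 = 71.366061 m
RSL: p² = d² − 2 + 2cos(α−β) − 2d(sin α + sin β) = 121.978207; p = √p² = 11.044374; φ = atan2(cos α + cos β, d − sin α − sin β) − atan2(2, p) = -0.239070 rad; t = (α − φ) mod 2π = 5.278758 rad, q = (β − φ) mod 2π = 3.493286 rad → L = 5.19·(5.278758 + 11.044374 + 3.493286) = 5.19·19.816419 = 102.847215 m
RLR: c = (6 − d² + 2cos(α−β) + 2d(sin α − sin β))/8 = -14.283737, |c| > 1 → infeasible
LRL: c = (6 − d² + 2cos(α−β) − 2d(sin α − sin β))/8 = -10.050781, |c| > 1 → infeasible
Shortest: LSR with L = 71.366061 m ≈ 71.3661 m

71.3661 m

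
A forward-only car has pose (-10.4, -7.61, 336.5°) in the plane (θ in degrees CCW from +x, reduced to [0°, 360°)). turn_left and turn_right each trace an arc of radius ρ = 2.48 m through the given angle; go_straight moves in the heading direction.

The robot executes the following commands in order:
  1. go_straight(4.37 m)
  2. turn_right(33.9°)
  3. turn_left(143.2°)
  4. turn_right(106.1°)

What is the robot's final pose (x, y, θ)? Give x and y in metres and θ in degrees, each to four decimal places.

(2.6043, -6.9918, 339.7000°)

set_pose: (x, y, θ) = (-10.4000, -7.6100, 336.5000°), ρ = 2.48
go_straight(4.37): x += 4.37·cos θ, y += 4.37·sin θ → (-6.3924, -9.3525, 336.5000°)
turn_right(33.9°): centre at ρ to the right, rotate −33.9° → (-5.2921, -10.2907, 302.6000°)
turn_left(143.2°): centre at ρ to the left, rotate +143.2° → (-0.7294, -9.1362, 445.8000° ≡ 85.8000°)
turn_right(106.1°): centre at ρ to the right, rotate −106.1° → (2.6043, -6.9918, -20.3000° ≡ 339.7000°)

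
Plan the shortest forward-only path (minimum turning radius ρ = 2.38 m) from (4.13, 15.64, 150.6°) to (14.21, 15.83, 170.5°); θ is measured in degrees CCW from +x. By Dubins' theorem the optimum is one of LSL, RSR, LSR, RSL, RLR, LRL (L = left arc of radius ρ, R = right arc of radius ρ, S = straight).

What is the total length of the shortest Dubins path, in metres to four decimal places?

23.4434 m

Let ψ = atan2(Δy, Δx) = atan2(0.19, 10.08) = 1.0799° be the start→goal bearing.
Normalize: d = |goal − start| / ρ = 10.081791/2.38 = 4.236046, α = (θ_start − ψ) mod 360° = 149.5201° = 2.609619 rad, β = (θ_goal − ψ) mod 360° = 169.4201° = 2.956939 rad.
Common terms: sin α = 0.507235, cos α = -0.861808, sin β = 0.183606, cos β = -0.983000, cos(α−β) = 0.940288, d² = 17.944089. Work in radians in the unit-radius frame; every candidate has L = ρ·(t + p + q).
LSL: p² = 2 + d² − 2cos(α−β) + 2d(sin α − sin β) = 20.805334; p = √p² = 4.561286; φ = atan2(cos β − cos α, d + sin α − sin β) = -0.026573 rad; t = (φ − α) mod 2π = 3.646994 rad, q = (β − φ) mod 2π = 2.983512 rad → L = 2.38·(3.646994 + 4.561286 + 2.983512) = 2.38·11.191792 = 26.636465 m
RSR: p² = 2 + d² − 2cos(α−β) + 2d(sin β − sin α) = 15.321693; p = √p² = 3.914293; φ = atan2(cos α − cos β, d − sin α + sin β) = 0.030966 rad; t = (α − φ) mod 2π = 2.578652 rad, q = (φ − β) mod 2π = 3.357212 rad → L = 2.38·(2.578652 + 3.914293 + 3.357212) = 2.38·9.850158 = 23.443376 m
LSR: p² = d² − 2 + 2cos(α−β) + 2d(sin α + sin β) = 23.677535; p = √p² = 4.865957; φ = atan2(−cos α − cos β, d + sin α + sin β) − atan2(−2, p) = 0.748246 rad; t = (φ − α) mod 2π = 4.421812 rad, q = (φ − β) mod 2π = 4.074492 rad → L = 2.38·(4.421812 + 4.865957 + 4.074492) = 2.38·13.362261 = 31.802181 m
RSL: p² = d² − 2 + 2cos(α−β) − 2d(sin α + sin β) = 11.971796; p = √p² = 3.460028; φ = atan2(cos α + cos β, d − sin α − sin β) − atan2(2, p) = -1.003916 rad; t = (α − φ) mod 2π = 3.613535 rad, q = (β − φ) mod 2π = 3.960856 rad → L = 2.38·(3.613535 + 3.460028 + 3.960856) = 2.38·11.034420 = 26.261918 m
RLR: c = (6 − d² + 2cos(α−β) + 2d(sin α − sin β))/8 = -0.915212; p = 2π − arccos c = 3.556356 rad; φ = atan2(cos α − cos β, d − sin α + sin β) = 0.030966 rad; t = (α − φ + p/2) mod 2π = 4.356831 rad, q = (α − β − t + p) mod 2π = 5.135391 rad → L = 2.38·(4.356831 + 3.556356 + 5.135391) = 2.38·13.048577 = 31.055614 m
LRL: c = (6 − d² + 2cos(α−β) − 2d(sin α − sin β))/8 = -1.600667, |c| > 1 → infeasible
Shortest: RSR with L = 23.443376 m ≈ 23.4434 m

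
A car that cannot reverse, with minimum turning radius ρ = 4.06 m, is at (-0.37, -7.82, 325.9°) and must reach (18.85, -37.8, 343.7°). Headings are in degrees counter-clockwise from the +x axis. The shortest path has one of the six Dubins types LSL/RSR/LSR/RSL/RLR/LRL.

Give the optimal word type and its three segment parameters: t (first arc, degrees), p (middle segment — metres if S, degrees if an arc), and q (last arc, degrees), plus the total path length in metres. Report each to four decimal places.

RSL: t = 25.6737°, p = 31.0274 m, q = 43.4737°, L = 35.9272 m

Let ψ = atan2(Δy, Δx) = atan2(-29.98, 19.22) = -57.3363° be the start→goal bearing.
Normalize: d = |goal − start| / ρ = 35.611919/4.06 = 8.771409, α = (θ_start − ψ) mod 360° = 23.2363° = 0.405550 rad, β = (θ_goal − ψ) mod 360° = 41.0363° = 0.716219 rad.
Common terms: sin α = 0.394524, cos α = 0.918886, sin β = 0.656537, cos β = 0.754294, cos(α−β) = 0.952129, d² = 76.937611. Work in radians in the unit-radius frame; every candidate has L = ρ·(t + p + q).
LSL: p² = 2 + d² − 2cos(α−β) + 2d(sin α − sin β) = 72.436908; p = √p² = 8.510987; φ = atan2(cos β − cos α, d + sin α − sin β) = -0.019340 rad; t = (φ − α) mod 2π = 5.858295 rad, q = (β − φ) mod 2π = 0.735559 rad → L = 4.06·(5.858295 + 8.510987 + 0.735559) = 4.06·15.104841 = 61.325656 m
RSR: p² = 2 + d² − 2cos(α−β) + 2d(sin β − sin α) = 81.629796; p = √p² = 9.034921; φ = atan2(cos α − cos β, d − sin α + sin β) = 0.018218 rad; t = (α − φ) mod 2π = 0.387332 rad, q = (φ − β) mod 2π = 5.585185 rad → L = 4.06·(0.387332 + 9.034921 + 5.585185) = 4.06·15.007438 = 60.930197 m
LSR: p² = d² − 2 + 2cos(α−β) + 2d(sin α + sin β) = 95.280449; p = √p² = 9.761170; φ = atan2(−cos α − cos β, d + sin α + sin β) − atan2(−2, p) = 0.033374 rad; t = (φ − α) mod 2π = 5.911009 rad, q = (φ − β) mod 2π = 5.600340 rad → L = 4.06·(5.911009 + 9.761170 + 5.600340) = 4.06·21.272520 = 86.366431 m
RSL: p² = d² − 2 + 2cos(α−β) − 2d(sin α + sin β) = 58.403290; p = √p² = 7.642205; φ = atan2(cos α + cos β, d − sin α − sin β) − atan2(2, p) = -0.042541 rad; t = (α − φ) mod 2π = 0.448091 rad, q = (β − φ) mod 2π = 0.758760 rad → L = 4.06·(0.448091 + 7.642205 + 0.758760) = 4.06·8.849056 = 35.927167 m
RLR: c = (6 − d² + 2cos(α−β) + 2d(sin α − sin β))/8 = -9.203724, |c| > 1 → infeasible
LRL: c = (6 − d² + 2cos(α−β) − 2d(sin α − sin β))/8 = -8.054614, |c| > 1 → infeasible
Shortest: RSL with L = 35.927167 m ≈ 35.9272 m
Convert RSL to answer units (arcs ×180/π): t = 0.448091·180/π = 25.6737°, p = ρ·p = 4.06·7.642205 = 31.0274 m, q = 0.758760·180/π = 43.4737°, L = 35.9272 m.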